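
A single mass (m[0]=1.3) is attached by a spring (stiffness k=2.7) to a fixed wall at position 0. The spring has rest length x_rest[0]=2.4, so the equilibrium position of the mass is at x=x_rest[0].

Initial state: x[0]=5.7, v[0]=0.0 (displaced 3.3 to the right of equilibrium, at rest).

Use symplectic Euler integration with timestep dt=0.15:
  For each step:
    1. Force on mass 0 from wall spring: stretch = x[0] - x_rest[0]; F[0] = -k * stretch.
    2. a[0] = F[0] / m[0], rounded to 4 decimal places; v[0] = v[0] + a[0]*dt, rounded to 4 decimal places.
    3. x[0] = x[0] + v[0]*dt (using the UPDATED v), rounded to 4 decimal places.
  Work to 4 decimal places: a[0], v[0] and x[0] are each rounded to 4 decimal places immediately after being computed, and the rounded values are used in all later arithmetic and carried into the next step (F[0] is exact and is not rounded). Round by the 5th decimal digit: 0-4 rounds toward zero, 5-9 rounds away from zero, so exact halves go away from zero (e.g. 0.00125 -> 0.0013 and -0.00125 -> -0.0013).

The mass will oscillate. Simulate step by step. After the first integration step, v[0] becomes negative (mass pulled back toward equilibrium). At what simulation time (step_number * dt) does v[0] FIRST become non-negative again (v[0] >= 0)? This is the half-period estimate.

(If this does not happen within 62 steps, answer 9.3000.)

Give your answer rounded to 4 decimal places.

Answer: 2.2500

Derivation:
Step 0: x=[5.7000] v=[0.0000]
Step 1: x=[5.5458] v=[-1.0281]
Step 2: x=[5.2446] v=[-2.0081]
Step 3: x=[4.8105] v=[-2.8943]
Step 4: x=[4.2637] v=[-3.6453]
Step 5: x=[3.6298] v=[-4.2259]
Step 6: x=[2.9385] v=[-4.6090]
Step 7: x=[2.2220] v=[-4.7768]
Step 8: x=[1.5138] v=[-4.7213]
Step 9: x=[0.8470] v=[-4.4452]
Step 10: x=[0.2528] v=[-3.9614]
Step 11: x=[-0.2411] v=[-3.2925]
Step 12: x=[-0.6116] v=[-2.4697]
Step 13: x=[-0.8413] v=[-1.5315]
Step 14: x=[-0.9196] v=[-0.5217]
Step 15: x=[-0.8427] v=[0.5125]
First v>=0 after going negative at step 15, time=2.2500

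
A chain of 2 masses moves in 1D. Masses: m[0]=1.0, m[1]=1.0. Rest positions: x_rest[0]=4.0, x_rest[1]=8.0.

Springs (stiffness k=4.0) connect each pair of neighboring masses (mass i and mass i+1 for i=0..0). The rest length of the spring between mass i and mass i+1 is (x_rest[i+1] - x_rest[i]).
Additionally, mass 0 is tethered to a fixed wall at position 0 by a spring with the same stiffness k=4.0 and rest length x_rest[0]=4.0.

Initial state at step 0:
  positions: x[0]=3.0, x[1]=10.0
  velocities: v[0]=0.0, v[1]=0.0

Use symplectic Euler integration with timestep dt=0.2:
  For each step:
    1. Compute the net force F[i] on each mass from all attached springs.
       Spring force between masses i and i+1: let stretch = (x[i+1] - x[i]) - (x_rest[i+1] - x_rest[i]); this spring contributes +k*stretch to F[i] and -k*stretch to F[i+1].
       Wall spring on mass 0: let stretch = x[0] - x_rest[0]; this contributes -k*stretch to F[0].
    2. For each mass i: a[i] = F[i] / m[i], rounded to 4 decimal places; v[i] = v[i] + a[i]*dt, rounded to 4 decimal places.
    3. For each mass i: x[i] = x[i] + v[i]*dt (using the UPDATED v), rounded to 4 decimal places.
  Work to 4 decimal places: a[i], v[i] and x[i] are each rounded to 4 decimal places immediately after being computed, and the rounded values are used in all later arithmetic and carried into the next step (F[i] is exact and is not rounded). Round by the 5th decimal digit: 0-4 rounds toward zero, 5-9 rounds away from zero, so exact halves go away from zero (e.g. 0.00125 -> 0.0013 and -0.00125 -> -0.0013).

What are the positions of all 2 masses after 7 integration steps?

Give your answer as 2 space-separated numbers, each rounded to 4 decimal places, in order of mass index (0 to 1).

Answer: 3.4320 7.9554

Derivation:
Step 0: x=[3.0000 10.0000] v=[0.0000 0.0000]
Step 1: x=[3.6400 9.5200] v=[3.2000 -2.4000]
Step 2: x=[4.6384 8.7392] v=[4.9920 -3.9040]
Step 3: x=[5.5508 7.9423] v=[4.5619 -3.9846]
Step 4: x=[5.9577 7.4027] v=[2.0345 -2.6978]
Step 5: x=[5.6426 7.2719] v=[-1.5757 -0.6538]
Step 6: x=[4.6853 7.5205] v=[-4.7863 1.2428]
Step 7: x=[3.4320 7.9554] v=[-6.2664 2.1746]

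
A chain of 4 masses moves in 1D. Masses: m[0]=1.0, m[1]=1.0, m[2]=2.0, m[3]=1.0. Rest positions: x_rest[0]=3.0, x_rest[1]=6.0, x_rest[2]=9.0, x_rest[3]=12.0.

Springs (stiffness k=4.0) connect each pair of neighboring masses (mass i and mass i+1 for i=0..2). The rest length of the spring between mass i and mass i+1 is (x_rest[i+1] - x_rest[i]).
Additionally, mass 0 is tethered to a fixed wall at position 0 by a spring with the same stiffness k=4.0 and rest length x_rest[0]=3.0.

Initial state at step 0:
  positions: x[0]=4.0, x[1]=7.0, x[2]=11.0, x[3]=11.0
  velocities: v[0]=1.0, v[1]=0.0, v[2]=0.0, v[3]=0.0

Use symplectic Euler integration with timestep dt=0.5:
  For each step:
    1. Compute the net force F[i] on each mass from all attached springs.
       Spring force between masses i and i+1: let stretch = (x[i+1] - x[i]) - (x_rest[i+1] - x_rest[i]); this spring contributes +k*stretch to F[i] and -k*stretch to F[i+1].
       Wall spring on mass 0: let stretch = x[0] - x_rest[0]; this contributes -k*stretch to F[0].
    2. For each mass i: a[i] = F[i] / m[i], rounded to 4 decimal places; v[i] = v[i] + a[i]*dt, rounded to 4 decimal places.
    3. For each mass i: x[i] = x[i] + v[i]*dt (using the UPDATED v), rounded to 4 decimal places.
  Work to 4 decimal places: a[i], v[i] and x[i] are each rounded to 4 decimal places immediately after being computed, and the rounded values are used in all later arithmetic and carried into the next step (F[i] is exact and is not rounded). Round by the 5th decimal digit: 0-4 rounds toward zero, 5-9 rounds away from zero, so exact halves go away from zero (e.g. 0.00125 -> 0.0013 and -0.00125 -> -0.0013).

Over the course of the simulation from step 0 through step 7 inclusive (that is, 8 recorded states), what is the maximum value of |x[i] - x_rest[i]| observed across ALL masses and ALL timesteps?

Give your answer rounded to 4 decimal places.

Step 0: x=[4.0000 7.0000 11.0000 11.0000] v=[1.0000 0.0000 0.0000 0.0000]
Step 1: x=[3.5000 8.0000 9.0000 14.0000] v=[-1.0000 2.0000 -4.0000 6.0000]
Step 2: x=[4.0000 5.5000 9.0000 15.0000] v=[1.0000 -5.0000 0.0000 2.0000]
Step 3: x=[2.0000 5.0000 10.2500 13.0000] v=[-4.0000 -1.0000 2.5000 -4.0000]
Step 4: x=[1.0000 6.7500 10.2500 11.2500] v=[-2.0000 3.5000 0.0000 -3.5000]
Step 5: x=[4.7500 6.2500 9.0000 11.5000] v=[7.5000 -1.0000 -2.5000 0.5000]
Step 6: x=[5.2500 7.0000 7.6250 12.2500] v=[1.0000 1.5000 -2.7500 1.5000]
Step 7: x=[2.2500 6.6250 8.2500 11.3750] v=[-6.0000 -0.7500 1.2500 -1.7500]
Max displacement = 3.0000

Answer: 3.0000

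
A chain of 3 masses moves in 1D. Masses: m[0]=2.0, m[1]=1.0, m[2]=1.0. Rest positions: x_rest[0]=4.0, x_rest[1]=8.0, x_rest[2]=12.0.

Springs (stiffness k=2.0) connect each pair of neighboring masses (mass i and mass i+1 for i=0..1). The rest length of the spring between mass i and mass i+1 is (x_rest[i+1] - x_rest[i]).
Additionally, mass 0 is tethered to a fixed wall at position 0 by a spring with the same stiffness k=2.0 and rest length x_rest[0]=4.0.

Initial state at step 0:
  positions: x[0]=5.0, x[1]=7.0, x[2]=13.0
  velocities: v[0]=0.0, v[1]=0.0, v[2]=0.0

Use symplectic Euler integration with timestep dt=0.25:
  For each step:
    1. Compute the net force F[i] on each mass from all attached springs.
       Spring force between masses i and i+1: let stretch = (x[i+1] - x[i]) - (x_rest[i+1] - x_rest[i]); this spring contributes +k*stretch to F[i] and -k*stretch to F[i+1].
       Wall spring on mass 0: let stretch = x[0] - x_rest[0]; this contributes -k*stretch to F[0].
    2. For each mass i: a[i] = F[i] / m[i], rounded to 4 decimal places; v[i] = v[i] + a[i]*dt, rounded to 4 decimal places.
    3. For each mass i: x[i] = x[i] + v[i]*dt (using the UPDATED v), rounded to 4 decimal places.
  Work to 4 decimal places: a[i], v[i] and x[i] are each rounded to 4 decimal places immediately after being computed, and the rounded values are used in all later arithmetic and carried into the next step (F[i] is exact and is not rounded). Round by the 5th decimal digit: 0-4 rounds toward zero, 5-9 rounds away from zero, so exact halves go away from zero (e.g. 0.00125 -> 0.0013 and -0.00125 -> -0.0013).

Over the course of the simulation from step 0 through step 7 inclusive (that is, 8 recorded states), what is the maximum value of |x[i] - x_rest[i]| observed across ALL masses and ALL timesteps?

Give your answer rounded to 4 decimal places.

Step 0: x=[5.0000 7.0000 13.0000] v=[0.0000 0.0000 0.0000]
Step 1: x=[4.8125 7.5000 12.7500] v=[-0.7500 2.0000 -1.0000]
Step 2: x=[4.4922 8.3203 12.3438] v=[-1.2813 3.2813 -1.6250]
Step 3: x=[4.1304 9.1651 11.9346] v=[-1.4473 3.3790 -1.6368]
Step 4: x=[3.8251 9.7267 11.6792] v=[-1.2212 2.2464 -1.0216]
Step 5: x=[3.6496 9.7947 11.6798] v=[-0.7021 0.2719 0.0022]
Step 6: x=[3.6301 9.3302 11.9447] v=[-0.0782 -1.8581 1.0597]
Step 7: x=[3.7399 8.4800 12.3828] v=[0.4393 -3.4009 1.7525]
Max displacement = 1.7947

Answer: 1.7947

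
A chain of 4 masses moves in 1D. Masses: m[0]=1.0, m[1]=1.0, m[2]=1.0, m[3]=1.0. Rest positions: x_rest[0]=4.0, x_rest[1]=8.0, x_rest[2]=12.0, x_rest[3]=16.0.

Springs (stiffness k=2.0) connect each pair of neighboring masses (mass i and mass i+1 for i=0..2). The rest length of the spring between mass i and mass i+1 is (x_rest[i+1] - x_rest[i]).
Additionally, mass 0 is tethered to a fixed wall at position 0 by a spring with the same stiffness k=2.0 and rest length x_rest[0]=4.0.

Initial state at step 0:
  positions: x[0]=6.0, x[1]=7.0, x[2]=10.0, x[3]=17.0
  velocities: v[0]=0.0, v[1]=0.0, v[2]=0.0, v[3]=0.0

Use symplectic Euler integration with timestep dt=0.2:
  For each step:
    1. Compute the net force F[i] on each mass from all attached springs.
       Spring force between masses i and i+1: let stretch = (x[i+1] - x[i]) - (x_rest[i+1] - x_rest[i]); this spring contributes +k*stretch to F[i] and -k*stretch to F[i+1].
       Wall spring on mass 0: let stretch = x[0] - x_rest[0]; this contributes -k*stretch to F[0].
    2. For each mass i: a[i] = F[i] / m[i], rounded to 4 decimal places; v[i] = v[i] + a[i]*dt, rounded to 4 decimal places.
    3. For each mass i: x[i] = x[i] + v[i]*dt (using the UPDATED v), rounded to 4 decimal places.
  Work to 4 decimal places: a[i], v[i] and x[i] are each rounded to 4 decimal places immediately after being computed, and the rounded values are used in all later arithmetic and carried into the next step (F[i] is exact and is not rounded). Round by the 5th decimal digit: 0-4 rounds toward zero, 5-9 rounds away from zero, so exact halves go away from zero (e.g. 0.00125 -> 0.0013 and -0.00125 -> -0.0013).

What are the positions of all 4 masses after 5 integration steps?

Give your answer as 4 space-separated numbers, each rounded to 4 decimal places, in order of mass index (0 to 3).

Step 0: x=[6.0000 7.0000 10.0000 17.0000] v=[0.0000 0.0000 0.0000 0.0000]
Step 1: x=[5.6000 7.1600 10.3200 16.7600] v=[-2.0000 0.8000 1.6000 -1.2000]
Step 2: x=[4.8768 7.4480 10.9024 16.3248] v=[-3.6160 1.4400 2.9120 -2.1760]
Step 3: x=[3.9692 7.8067 11.6422 15.7758] v=[-4.5382 1.7933 3.6992 -2.7450]
Step 4: x=[3.0510 8.1652 12.4059 15.2161] v=[-4.5909 1.7925 3.8184 -2.7984]
Step 5: x=[2.2979 8.4538 13.0551 14.7516] v=[-3.7656 1.4431 3.2462 -2.3225]

Answer: 2.2979 8.4538 13.0551 14.7516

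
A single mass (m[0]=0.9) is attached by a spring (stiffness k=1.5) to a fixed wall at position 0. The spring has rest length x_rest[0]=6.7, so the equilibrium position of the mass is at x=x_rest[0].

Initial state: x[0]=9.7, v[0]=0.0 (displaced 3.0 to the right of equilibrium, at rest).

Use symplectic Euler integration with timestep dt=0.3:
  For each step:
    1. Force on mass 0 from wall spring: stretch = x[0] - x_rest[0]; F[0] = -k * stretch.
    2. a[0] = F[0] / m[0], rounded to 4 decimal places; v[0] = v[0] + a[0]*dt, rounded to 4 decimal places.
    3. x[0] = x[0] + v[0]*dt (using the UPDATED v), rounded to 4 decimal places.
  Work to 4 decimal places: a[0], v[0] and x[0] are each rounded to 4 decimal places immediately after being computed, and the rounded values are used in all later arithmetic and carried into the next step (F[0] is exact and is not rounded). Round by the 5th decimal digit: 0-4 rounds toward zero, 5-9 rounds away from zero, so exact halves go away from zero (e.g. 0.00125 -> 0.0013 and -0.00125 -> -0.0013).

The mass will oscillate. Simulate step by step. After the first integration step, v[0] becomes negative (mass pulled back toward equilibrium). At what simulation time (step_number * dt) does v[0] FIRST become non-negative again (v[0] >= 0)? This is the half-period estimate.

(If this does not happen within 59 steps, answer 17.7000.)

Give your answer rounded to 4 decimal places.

Step 0: x=[9.7000] v=[0.0000]
Step 1: x=[9.2500] v=[-1.5000]
Step 2: x=[8.4175] v=[-2.7750]
Step 3: x=[7.3274] v=[-3.6338]
Step 4: x=[6.1432] v=[-3.9475]
Step 5: x=[5.0425] v=[-3.6691]
Step 6: x=[4.1904] v=[-2.8404]
Step 7: x=[3.7147] v=[-1.5856]
Step 8: x=[3.6868] v=[-0.0930]
Step 9: x=[4.1109] v=[1.4136]
First v>=0 after going negative at step 9, time=2.7000

Answer: 2.7000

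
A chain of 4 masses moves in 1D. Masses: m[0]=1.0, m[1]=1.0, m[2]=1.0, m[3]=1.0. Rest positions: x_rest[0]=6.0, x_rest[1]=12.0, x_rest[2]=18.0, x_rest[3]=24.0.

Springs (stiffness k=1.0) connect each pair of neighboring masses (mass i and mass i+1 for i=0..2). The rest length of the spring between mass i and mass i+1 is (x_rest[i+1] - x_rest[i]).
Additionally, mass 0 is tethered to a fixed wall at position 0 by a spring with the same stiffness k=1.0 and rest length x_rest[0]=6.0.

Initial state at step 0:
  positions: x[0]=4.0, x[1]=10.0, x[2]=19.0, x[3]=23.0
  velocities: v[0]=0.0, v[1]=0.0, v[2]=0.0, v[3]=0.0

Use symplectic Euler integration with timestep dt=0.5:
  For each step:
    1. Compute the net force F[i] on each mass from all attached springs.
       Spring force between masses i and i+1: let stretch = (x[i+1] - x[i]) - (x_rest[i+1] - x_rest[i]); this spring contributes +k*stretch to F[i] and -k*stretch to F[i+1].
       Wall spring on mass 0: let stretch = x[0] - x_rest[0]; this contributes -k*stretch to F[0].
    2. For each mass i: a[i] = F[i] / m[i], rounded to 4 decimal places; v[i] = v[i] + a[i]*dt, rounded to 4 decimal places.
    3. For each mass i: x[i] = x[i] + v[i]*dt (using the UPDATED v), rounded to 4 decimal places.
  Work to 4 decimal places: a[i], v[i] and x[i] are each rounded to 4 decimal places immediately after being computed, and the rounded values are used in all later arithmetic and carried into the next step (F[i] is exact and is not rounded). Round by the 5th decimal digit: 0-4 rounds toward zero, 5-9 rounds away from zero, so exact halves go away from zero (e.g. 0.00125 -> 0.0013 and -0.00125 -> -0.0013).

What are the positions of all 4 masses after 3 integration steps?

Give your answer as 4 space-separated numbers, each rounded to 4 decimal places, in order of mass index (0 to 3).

Answer: 6.5782 12.1875 15.4688 24.1563

Derivation:
Step 0: x=[4.0000 10.0000 19.0000 23.0000] v=[0.0000 0.0000 0.0000 0.0000]
Step 1: x=[4.5000 10.7500 17.7500 23.5000] v=[1.0000 1.5000 -2.5000 1.0000]
Step 2: x=[5.4375 11.6875 16.1875 24.0625] v=[1.8750 1.8750 -3.1250 1.1250]
Step 3: x=[6.5782 12.1875 15.4688 24.1563] v=[2.2813 1.0000 -1.4375 0.1875]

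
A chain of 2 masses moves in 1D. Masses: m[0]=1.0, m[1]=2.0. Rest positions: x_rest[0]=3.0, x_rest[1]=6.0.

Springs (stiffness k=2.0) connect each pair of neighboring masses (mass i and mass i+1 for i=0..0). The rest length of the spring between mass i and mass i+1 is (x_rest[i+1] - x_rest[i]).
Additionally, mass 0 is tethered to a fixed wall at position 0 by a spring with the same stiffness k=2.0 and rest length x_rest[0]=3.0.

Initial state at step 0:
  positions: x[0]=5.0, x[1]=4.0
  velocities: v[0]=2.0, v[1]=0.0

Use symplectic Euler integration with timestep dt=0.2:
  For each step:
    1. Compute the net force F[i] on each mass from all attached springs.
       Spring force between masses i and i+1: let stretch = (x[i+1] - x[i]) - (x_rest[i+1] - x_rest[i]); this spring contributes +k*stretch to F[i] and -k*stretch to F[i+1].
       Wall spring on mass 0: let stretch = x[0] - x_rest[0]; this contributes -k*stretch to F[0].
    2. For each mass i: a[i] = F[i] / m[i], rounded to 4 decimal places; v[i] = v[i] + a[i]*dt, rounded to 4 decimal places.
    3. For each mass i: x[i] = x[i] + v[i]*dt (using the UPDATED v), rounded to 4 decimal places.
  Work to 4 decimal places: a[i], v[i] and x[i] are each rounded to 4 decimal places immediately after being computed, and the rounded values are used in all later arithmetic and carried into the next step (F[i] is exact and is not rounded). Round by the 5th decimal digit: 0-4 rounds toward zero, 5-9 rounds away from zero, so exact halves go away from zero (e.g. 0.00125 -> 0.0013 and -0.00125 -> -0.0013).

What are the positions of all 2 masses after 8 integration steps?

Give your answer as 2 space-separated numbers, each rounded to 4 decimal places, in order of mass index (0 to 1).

Step 0: x=[5.0000 4.0000] v=[2.0000 0.0000]
Step 1: x=[4.9200 4.1600] v=[-0.4000 0.8000]
Step 2: x=[4.3856 4.4704] v=[-2.6720 1.5520]
Step 3: x=[3.5071 4.8974] v=[-4.3923 2.1350]
Step 4: x=[2.4593 5.3888] v=[-5.2390 2.4569]
Step 5: x=[1.4491 5.8830] v=[-5.0509 2.4710]
Step 6: x=[0.6777 6.3198] v=[-3.8570 2.1842]
Step 7: x=[0.3035 6.6510] v=[-1.8712 1.6558]
Step 8: x=[0.4128 6.8483] v=[0.5464 0.9863]

Answer: 0.4128 6.8483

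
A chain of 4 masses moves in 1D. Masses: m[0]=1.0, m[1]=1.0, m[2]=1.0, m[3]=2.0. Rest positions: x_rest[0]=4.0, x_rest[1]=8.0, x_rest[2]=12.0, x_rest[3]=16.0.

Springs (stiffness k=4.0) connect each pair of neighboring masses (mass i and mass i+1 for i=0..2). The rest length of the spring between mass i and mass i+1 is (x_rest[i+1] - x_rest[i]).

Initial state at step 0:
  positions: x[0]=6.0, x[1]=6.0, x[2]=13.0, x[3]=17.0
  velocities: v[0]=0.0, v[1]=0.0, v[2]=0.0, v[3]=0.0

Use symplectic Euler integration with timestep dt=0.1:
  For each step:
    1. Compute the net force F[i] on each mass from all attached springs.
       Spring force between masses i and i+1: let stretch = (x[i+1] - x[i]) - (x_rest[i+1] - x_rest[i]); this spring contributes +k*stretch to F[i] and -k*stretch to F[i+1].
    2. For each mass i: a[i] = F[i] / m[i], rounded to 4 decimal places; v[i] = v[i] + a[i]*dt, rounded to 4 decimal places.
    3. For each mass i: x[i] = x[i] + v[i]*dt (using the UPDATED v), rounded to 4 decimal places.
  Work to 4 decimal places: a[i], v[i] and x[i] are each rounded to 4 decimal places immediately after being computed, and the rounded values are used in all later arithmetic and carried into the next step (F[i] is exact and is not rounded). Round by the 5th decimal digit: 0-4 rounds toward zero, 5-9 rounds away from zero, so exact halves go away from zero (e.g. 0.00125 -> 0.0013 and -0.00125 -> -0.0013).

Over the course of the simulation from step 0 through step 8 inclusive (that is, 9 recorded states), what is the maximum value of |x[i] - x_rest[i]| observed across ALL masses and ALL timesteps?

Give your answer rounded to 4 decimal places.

Answer: 2.7258

Derivation:
Step 0: x=[6.0000 6.0000 13.0000 17.0000] v=[0.0000 0.0000 0.0000 0.0000]
Step 1: x=[5.8400 6.2800 12.8800 17.0000] v=[-1.6000 2.8000 -1.2000 0.0000]
Step 2: x=[5.5376 6.8064 12.6608 16.9976] v=[-3.0240 5.2640 -2.1920 -0.0240]
Step 3: x=[5.1260 7.5162 12.3809 16.9885] v=[-4.1165 7.0982 -2.7990 -0.0914]
Step 4: x=[4.6500 8.3250 12.0907 16.9672] v=[-4.7604 8.0880 -2.9018 -0.2129]
Step 5: x=[4.1610 9.1374 11.8450 16.9284] v=[-4.8904 8.1243 -2.4575 -0.3882]
Step 6: x=[3.7110 9.8591 11.6943 16.8679] v=[-4.4998 7.2168 -1.5072 -0.6049]
Step 7: x=[3.3469 10.4083 11.6771 16.7839] v=[-3.6406 5.4916 -0.1718 -0.8396]
Step 8: x=[3.1053 10.7258 11.8134 16.6778] v=[-2.4160 3.1746 1.3634 -1.0610]
Max displacement = 2.7258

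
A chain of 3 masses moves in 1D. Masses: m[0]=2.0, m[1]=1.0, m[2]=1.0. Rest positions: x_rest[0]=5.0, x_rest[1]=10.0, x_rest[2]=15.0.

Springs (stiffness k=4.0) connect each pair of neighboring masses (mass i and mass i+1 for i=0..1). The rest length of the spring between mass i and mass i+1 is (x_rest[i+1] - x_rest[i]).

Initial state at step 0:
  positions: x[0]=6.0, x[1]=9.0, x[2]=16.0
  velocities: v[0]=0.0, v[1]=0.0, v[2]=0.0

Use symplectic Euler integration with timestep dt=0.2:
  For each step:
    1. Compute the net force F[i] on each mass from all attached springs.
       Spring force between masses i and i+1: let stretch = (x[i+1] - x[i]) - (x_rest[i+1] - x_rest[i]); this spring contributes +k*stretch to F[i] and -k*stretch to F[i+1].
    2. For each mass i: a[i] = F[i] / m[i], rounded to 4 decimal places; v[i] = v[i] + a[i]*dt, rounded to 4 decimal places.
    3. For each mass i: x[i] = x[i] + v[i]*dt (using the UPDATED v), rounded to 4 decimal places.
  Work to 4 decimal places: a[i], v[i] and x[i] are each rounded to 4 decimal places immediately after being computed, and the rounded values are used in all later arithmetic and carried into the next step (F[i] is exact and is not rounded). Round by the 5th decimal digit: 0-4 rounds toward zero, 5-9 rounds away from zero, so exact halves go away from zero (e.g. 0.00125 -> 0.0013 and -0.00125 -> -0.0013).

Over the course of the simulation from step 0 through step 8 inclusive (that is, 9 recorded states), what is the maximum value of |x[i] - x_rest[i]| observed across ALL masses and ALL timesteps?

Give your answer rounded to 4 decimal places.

Step 0: x=[6.0000 9.0000 16.0000] v=[0.0000 0.0000 0.0000]
Step 1: x=[5.8400 9.6400 15.6800] v=[-0.8000 3.2000 -1.6000]
Step 2: x=[5.5840 10.6384 15.1936] v=[-1.2800 4.9920 -2.4320]
Step 3: x=[5.3324 11.5569 14.7784] v=[-1.2582 4.5926 -2.0762]
Step 4: x=[5.1787 11.9949 14.6477] v=[-0.7684 2.1902 -0.6534]
Step 5: x=[5.1703 11.7668 14.8926] v=[-0.0419 -1.1405 1.2244]
Step 6: x=[5.2896 10.9834 15.4374] v=[0.5967 -3.9171 2.7238]
Step 7: x=[5.4644 10.0016 16.0695] v=[0.8742 -4.9089 3.1606]
Step 8: x=[5.6022 9.2647 16.5308] v=[0.6891 -3.6843 2.3063]
Max displacement = 1.9949

Answer: 1.9949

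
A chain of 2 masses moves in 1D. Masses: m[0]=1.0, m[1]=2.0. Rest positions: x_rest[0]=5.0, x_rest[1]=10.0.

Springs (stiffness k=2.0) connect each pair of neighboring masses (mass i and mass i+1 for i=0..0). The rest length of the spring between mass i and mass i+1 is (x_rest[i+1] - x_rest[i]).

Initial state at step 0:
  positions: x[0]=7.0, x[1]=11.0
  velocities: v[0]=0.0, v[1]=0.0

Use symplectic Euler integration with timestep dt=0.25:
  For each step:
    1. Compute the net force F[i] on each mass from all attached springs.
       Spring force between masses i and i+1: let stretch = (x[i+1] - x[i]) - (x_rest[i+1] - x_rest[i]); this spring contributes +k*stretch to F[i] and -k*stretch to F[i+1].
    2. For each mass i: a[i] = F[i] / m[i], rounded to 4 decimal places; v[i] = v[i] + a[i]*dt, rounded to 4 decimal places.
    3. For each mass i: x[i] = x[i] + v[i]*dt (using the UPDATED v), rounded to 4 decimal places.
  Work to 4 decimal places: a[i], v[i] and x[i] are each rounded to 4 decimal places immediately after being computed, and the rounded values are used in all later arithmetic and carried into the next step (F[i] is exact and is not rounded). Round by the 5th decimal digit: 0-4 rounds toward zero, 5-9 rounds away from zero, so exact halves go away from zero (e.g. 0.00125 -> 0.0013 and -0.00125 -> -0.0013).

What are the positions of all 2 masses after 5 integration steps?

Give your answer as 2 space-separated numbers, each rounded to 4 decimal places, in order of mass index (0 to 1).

Answer: 5.8295 11.5853

Derivation:
Step 0: x=[7.0000 11.0000] v=[0.0000 0.0000]
Step 1: x=[6.8750 11.0625] v=[-0.5000 0.2500]
Step 2: x=[6.6484 11.1758] v=[-0.9063 0.4531]
Step 3: x=[6.3628 11.3186] v=[-1.1426 0.5713]
Step 4: x=[6.0716 11.4642] v=[-1.1647 0.5824]
Step 5: x=[5.8295 11.5853] v=[-0.9684 0.4843]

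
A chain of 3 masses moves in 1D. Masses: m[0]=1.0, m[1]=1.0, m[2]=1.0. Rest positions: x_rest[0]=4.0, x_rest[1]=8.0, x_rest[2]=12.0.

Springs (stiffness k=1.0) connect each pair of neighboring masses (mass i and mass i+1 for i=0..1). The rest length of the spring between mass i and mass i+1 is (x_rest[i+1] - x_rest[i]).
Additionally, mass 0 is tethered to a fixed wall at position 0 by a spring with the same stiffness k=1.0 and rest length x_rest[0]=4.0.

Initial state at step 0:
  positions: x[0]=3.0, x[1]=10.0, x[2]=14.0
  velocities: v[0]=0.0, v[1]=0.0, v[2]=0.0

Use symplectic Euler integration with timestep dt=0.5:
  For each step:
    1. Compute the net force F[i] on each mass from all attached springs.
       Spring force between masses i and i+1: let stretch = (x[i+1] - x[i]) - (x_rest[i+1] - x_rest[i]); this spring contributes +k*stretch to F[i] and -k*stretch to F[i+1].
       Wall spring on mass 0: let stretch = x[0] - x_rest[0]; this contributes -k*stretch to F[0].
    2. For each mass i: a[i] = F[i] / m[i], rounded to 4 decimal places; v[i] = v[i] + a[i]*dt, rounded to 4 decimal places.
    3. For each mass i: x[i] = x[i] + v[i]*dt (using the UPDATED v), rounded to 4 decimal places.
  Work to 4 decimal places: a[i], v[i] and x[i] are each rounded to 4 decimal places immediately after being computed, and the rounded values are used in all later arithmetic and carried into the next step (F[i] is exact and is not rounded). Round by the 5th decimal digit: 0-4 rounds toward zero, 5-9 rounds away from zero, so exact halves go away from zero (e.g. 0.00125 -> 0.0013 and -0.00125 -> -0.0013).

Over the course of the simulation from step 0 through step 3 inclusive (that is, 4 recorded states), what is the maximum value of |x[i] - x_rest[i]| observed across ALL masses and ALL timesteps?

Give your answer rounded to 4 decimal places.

Step 0: x=[3.0000 10.0000 14.0000] v=[0.0000 0.0000 0.0000]
Step 1: x=[4.0000 9.2500 14.0000] v=[2.0000 -1.5000 0.0000]
Step 2: x=[5.3125 8.3750 13.8125] v=[2.6250 -1.7500 -0.3750]
Step 3: x=[6.0625 8.0938 13.2656] v=[1.5000 -0.5625 -1.0938]
Max displacement = 2.0625

Answer: 2.0625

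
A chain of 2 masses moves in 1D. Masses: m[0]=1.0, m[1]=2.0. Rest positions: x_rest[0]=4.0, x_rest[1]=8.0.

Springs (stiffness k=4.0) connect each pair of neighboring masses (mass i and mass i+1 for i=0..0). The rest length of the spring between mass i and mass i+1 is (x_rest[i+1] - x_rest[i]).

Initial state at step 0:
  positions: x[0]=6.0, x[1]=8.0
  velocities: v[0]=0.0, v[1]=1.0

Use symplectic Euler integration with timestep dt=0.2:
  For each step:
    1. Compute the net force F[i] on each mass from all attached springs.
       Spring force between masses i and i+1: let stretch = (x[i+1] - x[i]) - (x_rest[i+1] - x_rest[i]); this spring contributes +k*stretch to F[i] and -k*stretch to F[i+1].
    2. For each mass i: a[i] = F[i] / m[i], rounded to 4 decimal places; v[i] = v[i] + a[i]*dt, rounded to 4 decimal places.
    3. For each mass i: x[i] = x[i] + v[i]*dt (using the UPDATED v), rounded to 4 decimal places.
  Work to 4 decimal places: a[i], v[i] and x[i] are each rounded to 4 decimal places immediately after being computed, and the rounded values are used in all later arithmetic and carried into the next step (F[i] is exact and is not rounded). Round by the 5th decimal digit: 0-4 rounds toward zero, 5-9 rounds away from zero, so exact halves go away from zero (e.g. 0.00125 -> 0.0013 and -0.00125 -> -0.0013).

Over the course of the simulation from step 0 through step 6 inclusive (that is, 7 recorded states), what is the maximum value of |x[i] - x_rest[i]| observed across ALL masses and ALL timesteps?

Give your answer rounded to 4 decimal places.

Step 0: x=[6.0000 8.0000] v=[0.0000 1.0000]
Step 1: x=[5.6800 8.3600] v=[-1.6000 1.8000]
Step 2: x=[5.1488 8.8256] v=[-2.6560 2.3280]
Step 3: x=[4.5659 9.3171] v=[-2.9146 2.4573]
Step 4: x=[4.1032 9.7485] v=[-2.3136 2.1568]
Step 5: x=[3.9037 10.0482] v=[-0.9974 1.4987]
Step 6: x=[4.0473 10.1764] v=[0.7182 0.6409]
Max displacement = 2.1764

Answer: 2.1764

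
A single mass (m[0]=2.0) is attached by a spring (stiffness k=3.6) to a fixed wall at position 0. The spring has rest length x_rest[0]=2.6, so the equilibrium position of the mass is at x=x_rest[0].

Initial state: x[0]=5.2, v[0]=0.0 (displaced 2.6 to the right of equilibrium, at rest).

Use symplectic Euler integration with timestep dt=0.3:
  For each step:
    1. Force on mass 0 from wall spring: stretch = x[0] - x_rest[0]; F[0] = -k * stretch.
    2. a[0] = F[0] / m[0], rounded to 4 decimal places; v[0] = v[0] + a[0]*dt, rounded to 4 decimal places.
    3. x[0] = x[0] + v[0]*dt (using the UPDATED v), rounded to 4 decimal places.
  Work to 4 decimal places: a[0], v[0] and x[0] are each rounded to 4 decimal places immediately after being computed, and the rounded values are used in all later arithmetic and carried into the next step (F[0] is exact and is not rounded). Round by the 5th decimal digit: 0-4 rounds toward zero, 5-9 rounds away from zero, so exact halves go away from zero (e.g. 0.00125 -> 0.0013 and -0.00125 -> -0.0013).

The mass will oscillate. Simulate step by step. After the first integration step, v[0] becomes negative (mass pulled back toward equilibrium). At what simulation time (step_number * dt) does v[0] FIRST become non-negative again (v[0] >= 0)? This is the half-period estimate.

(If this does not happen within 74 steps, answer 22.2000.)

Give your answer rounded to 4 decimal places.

Answer: 2.4000

Derivation:
Step 0: x=[5.2000] v=[0.0000]
Step 1: x=[4.7788] v=[-1.4040]
Step 2: x=[4.0047] v=[-2.5805]
Step 3: x=[3.0030] v=[-3.3391]
Step 4: x=[1.9360] v=[-3.5567]
Step 5: x=[0.9766] v=[-3.1981]
Step 6: x=[0.2802] v=[-2.3215]
Step 7: x=[-0.0404] v=[-1.0688]
Step 8: x=[0.0667] v=[0.3570]
First v>=0 after going negative at step 8, time=2.4000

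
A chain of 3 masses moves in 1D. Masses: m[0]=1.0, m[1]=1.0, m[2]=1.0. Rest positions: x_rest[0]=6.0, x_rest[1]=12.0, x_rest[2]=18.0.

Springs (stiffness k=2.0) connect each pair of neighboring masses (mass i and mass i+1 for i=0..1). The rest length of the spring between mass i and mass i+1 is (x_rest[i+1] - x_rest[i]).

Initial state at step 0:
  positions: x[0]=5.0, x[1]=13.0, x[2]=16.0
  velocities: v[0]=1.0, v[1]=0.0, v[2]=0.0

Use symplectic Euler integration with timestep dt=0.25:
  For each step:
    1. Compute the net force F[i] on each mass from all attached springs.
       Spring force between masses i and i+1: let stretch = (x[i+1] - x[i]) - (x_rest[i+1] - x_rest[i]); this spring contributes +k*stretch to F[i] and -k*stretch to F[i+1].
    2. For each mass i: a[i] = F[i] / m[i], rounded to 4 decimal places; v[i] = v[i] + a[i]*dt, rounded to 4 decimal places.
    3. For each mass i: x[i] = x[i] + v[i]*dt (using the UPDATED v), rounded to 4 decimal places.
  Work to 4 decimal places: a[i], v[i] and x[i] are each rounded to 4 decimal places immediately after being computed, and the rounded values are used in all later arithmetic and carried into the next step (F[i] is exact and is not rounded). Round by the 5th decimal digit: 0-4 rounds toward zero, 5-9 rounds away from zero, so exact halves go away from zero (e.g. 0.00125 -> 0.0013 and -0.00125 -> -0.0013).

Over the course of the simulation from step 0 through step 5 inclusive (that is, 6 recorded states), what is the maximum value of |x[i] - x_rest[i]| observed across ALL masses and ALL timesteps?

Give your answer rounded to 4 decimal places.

Step 0: x=[5.0000 13.0000 16.0000] v=[1.0000 0.0000 0.0000]
Step 1: x=[5.5000 12.3750 16.3750] v=[2.0000 -2.5000 1.5000]
Step 2: x=[6.1094 11.3906 17.0000] v=[2.4375 -3.9375 2.5000]
Step 3: x=[6.6289 10.4473 17.6738] v=[2.0781 -3.7734 2.6953]
Step 4: x=[6.8757 9.9300 18.1943] v=[0.9873 -2.0694 2.0821]
Step 5: x=[6.7543 10.0639 18.4318] v=[-0.4856 0.5356 0.9500]
Max displacement = 2.0700

Answer: 2.0700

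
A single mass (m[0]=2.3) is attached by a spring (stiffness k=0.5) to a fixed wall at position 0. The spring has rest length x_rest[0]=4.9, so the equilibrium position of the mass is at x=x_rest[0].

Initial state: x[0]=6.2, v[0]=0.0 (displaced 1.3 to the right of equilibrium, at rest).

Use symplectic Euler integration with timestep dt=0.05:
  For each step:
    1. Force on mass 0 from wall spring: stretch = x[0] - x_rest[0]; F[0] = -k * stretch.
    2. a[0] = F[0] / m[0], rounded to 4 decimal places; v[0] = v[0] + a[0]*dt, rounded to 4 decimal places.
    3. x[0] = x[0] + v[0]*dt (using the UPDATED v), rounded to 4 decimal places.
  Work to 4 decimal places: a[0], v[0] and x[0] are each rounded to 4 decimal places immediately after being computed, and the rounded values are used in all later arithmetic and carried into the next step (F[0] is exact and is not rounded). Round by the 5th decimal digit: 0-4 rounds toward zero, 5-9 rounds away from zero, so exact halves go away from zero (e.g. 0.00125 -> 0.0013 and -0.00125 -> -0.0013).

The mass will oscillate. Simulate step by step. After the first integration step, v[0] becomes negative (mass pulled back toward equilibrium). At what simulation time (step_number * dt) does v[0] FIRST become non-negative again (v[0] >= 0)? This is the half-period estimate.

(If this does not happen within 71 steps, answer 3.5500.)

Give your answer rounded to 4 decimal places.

Answer: 3.5500

Derivation:
Step 0: x=[6.2000] v=[0.0000]
Step 1: x=[6.1993] v=[-0.0141]
Step 2: x=[6.1979] v=[-0.0282]
Step 3: x=[6.1958] v=[-0.0423]
Step 4: x=[6.1930] v=[-0.0564]
Step 5: x=[6.1895] v=[-0.0705]
Step 6: x=[6.1853] v=[-0.0845]
Step 7: x=[6.1804] v=[-0.0985]
Step 8: x=[6.1748] v=[-0.1124]
Step 9: x=[6.1685] v=[-0.1263]
Step 10: x=[6.1615] v=[-0.1401]
Step 11: x=[6.1538] v=[-0.1538]
Step 12: x=[6.1454] v=[-0.1674]
Step 13: x=[6.1364] v=[-0.1809]
Step 14: x=[6.1267] v=[-0.1943]
Step 15: x=[6.1163] v=[-0.2076]
Step 16: x=[6.1053] v=[-0.2208]
Step 17: x=[6.0936] v=[-0.2339]
Step 18: x=[6.0813] v=[-0.2469]
Step 19: x=[6.0683] v=[-0.2597]
Step 20: x=[6.0547] v=[-0.2724]
Step 21: x=[6.0405] v=[-0.2850]
Step 22: x=[6.0256] v=[-0.2974]
Step 23: x=[6.0101] v=[-0.3096]
Step 24: x=[5.9940] v=[-0.3217]
Step 25: x=[5.9773] v=[-0.3336]
Step 26: x=[5.9600] v=[-0.3453]
Step 27: x=[5.9422] v=[-0.3568]
Step 28: x=[5.9238] v=[-0.3681]
Step 29: x=[5.9048] v=[-0.3792]
Step 30: x=[5.8853] v=[-0.3901]
Step 31: x=[5.8653] v=[-0.4008]
Step 32: x=[5.8447] v=[-0.4113]
Step 33: x=[5.8236] v=[-0.4216]
Step 34: x=[5.8020] v=[-0.4316]
Step 35: x=[5.7799] v=[-0.4414]
Step 36: x=[5.7574] v=[-0.4510]
Step 37: x=[5.7344] v=[-0.4603]
Step 38: x=[5.7109] v=[-0.4694]
Step 39: x=[5.6870] v=[-0.4782]
Step 40: x=[5.6627] v=[-0.4868]
Step 41: x=[5.6379] v=[-0.4951]
Step 42: x=[5.6127] v=[-0.5031]
Step 43: x=[5.5872] v=[-0.5108]
Step 44: x=[5.5613] v=[-0.5183]
Step 45: x=[5.5350] v=[-0.5255]
Step 46: x=[5.5084] v=[-0.5324]
Step 47: x=[5.4815] v=[-0.5390]
Step 48: x=[5.4542] v=[-0.5453]
Step 49: x=[5.4266] v=[-0.5513]
Step 50: x=[5.3988] v=[-0.5570]
Step 51: x=[5.3707] v=[-0.5624]
Step 52: x=[5.3423] v=[-0.5675]
Step 53: x=[5.3137] v=[-0.5723]
Step 54: x=[5.2849] v=[-0.5768]
Step 55: x=[5.2559] v=[-0.5810]
Step 56: x=[5.2267] v=[-0.5849]
Step 57: x=[5.1973] v=[-0.5885]
Step 58: x=[5.1677] v=[-0.5917]
Step 59: x=[5.1380] v=[-0.5946]
Step 60: x=[5.1081] v=[-0.5972]
Step 61: x=[5.0781] v=[-0.5995]
Step 62: x=[5.0480] v=[-0.6014]
Step 63: x=[5.0179] v=[-0.6030]
Step 64: x=[4.9877] v=[-0.6043]
Step 65: x=[4.9574] v=[-0.6053]
Step 66: x=[4.9271] v=[-0.6059]
Step 67: x=[4.8968] v=[-0.6062]
Step 68: x=[4.8665] v=[-0.6062]
Step 69: x=[4.8362] v=[-0.6058]
Step 70: x=[4.8059] v=[-0.6051]
Step 71: x=[4.7757] v=[-0.6041]
v[0] did not become non-negative within 71 steps; using fallback time=3.5500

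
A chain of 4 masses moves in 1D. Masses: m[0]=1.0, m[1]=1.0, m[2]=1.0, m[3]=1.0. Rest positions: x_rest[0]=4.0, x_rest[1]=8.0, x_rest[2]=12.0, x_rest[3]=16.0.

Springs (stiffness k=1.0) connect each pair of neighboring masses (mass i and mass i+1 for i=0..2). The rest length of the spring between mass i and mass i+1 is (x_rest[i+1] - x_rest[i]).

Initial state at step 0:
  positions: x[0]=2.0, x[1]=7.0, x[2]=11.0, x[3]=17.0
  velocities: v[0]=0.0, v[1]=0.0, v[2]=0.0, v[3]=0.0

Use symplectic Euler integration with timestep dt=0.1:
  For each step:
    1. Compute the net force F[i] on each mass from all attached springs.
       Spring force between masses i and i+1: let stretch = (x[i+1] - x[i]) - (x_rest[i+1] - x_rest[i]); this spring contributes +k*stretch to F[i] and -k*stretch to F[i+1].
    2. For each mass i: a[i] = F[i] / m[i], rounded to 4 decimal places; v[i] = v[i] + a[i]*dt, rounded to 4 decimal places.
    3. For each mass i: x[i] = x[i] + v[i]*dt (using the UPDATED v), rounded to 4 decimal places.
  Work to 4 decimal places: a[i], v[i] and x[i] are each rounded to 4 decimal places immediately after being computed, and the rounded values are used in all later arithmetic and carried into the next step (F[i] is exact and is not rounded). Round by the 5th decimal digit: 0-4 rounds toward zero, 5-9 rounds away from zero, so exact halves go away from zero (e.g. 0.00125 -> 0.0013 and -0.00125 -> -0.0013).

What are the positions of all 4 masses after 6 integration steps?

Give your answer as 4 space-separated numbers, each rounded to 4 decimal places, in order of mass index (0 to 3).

Answer: 2.1967 6.8235 11.3729 16.6071

Derivation:
Step 0: x=[2.0000 7.0000 11.0000 17.0000] v=[0.0000 0.0000 0.0000 0.0000]
Step 1: x=[2.0100 6.9900 11.0200 16.9800] v=[0.1000 -0.1000 0.2000 -0.2000]
Step 2: x=[2.0298 6.9705 11.0593 16.9404] v=[0.1980 -0.1950 0.3930 -0.3960]
Step 3: x=[2.0590 6.9425 11.1165 16.8820] v=[0.2921 -0.2802 0.5722 -0.5841]
Step 4: x=[2.0971 6.9074 11.1896 16.8059] v=[0.3805 -0.3512 0.7314 -0.7607]
Step 5: x=[2.1433 6.8670 11.2761 16.7137] v=[0.4615 -0.4040 0.8648 -0.9223]
Step 6: x=[2.1967 6.8235 11.3729 16.6071] v=[0.5339 -0.4355 0.9677 -1.0661]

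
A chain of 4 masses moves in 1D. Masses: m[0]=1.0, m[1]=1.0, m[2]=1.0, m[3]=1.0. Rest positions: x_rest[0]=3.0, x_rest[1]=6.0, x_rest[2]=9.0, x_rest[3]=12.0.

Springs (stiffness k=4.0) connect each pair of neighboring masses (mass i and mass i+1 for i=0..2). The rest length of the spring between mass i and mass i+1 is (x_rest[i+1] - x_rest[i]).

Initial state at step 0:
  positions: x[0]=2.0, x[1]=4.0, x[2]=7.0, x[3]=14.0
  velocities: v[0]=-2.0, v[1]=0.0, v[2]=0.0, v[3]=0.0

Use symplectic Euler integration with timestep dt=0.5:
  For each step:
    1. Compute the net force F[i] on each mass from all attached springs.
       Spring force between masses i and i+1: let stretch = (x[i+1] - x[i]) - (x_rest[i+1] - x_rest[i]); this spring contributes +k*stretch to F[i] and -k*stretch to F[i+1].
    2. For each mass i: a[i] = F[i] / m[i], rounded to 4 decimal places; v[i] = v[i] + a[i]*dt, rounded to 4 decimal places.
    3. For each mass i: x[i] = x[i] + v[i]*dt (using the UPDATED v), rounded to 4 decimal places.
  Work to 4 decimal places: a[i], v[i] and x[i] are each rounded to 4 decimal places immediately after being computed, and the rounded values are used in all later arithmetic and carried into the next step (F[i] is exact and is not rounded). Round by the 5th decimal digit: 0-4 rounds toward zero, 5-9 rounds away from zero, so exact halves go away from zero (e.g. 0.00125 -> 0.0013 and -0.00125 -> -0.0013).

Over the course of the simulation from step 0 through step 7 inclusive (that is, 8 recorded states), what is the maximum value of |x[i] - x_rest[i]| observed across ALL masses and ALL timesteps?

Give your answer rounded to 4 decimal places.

Step 0: x=[2.0000 4.0000 7.0000 14.0000] v=[-2.0000 0.0000 0.0000 0.0000]
Step 1: x=[0.0000 5.0000 11.0000 10.0000] v=[-4.0000 2.0000 8.0000 -8.0000]
Step 2: x=[0.0000 7.0000 8.0000 10.0000] v=[0.0000 4.0000 -6.0000 0.0000]
Step 3: x=[4.0000 3.0000 6.0000 11.0000] v=[8.0000 -8.0000 -4.0000 2.0000]
Step 4: x=[4.0000 3.0000 6.0000 10.0000] v=[0.0000 0.0000 0.0000 -2.0000]
Step 5: x=[0.0000 7.0000 7.0000 8.0000] v=[-8.0000 8.0000 2.0000 -4.0000]
Step 6: x=[0.0000 4.0000 9.0000 8.0000] v=[0.0000 -6.0000 4.0000 0.0000]
Step 7: x=[1.0000 2.0000 5.0000 12.0000] v=[2.0000 -4.0000 -8.0000 8.0000]
Max displacement = 4.0000

Answer: 4.0000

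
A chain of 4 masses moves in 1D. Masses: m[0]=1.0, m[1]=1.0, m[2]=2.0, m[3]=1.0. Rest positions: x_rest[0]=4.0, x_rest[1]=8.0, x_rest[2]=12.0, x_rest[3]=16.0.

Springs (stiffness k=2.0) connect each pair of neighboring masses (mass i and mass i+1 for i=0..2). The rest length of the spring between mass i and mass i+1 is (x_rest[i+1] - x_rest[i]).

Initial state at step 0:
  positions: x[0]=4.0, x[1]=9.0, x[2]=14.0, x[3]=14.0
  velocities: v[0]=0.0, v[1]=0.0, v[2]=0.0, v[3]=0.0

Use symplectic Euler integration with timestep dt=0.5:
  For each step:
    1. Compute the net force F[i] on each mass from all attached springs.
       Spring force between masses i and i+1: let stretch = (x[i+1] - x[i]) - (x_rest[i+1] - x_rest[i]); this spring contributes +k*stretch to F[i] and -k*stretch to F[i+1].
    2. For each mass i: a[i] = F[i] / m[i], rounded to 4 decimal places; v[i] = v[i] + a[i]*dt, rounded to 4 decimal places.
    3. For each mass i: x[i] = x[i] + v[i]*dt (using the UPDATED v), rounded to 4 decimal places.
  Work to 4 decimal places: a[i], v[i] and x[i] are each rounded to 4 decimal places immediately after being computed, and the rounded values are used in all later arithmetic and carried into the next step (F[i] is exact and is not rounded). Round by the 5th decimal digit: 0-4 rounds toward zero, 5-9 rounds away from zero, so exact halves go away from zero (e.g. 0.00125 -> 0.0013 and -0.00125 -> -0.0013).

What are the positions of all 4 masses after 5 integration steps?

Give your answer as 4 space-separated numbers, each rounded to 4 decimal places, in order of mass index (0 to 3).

Step 0: x=[4.0000 9.0000 14.0000 14.0000] v=[0.0000 0.0000 0.0000 0.0000]
Step 1: x=[4.5000 9.0000 12.7500 16.0000] v=[1.0000 0.0000 -2.5000 4.0000]
Step 2: x=[5.2500 8.6250 11.3750 18.3750] v=[1.5000 -0.7500 -2.7500 4.7500]
Step 3: x=[5.6875 7.9375 11.0625 19.2500] v=[0.8750 -1.3750 -0.6250 1.7500]
Step 4: x=[5.2500 7.6875 12.0157 18.0313] v=[-0.8750 -0.5000 1.9063 -2.4375]
Step 5: x=[4.0313 8.3829 13.3907 15.8048] v=[-2.4375 1.3907 2.7500 -4.4531]

Answer: 4.0313 8.3829 13.3907 15.8048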